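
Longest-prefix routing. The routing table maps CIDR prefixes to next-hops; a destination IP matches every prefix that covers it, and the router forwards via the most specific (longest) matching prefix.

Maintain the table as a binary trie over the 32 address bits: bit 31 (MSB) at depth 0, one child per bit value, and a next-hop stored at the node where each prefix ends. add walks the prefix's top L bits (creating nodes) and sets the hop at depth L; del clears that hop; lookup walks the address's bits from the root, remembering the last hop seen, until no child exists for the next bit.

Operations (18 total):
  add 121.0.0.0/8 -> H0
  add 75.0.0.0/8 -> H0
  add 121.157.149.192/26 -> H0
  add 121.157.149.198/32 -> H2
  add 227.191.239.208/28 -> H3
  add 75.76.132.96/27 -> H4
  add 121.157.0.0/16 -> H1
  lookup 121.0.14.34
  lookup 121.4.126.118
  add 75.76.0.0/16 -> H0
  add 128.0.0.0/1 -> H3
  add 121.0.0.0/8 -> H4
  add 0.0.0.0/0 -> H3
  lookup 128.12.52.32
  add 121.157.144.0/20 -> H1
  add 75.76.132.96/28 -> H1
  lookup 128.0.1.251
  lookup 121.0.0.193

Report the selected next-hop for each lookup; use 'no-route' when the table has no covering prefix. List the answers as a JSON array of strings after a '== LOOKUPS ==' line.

Trace:
  + 121.0.0.0/8 (H0) depth=8
  + 75.0.0.0/8 (H0) depth=8
  + 121.157.149.192/26 (H0) depth=26
  + 121.157.149.198/32 (H2) depth=32
  + 227.191.239.208/28 (H3) depth=28
  + 75.76.132.96/27 (H4) depth=27
  + 121.157.0.0/16 (H1) depth=16
  ? 121.0.14.34  path d0:-→d1:-→d2:-→d3:-→d4:-→d5:-→d6:-→d7:-→d8:H0  best=H0
  ? 121.4.126.118  path d0:-→d1:-→d2:-→d3:-→d4:-→d5:-→d6:-→d7:-→d8:H0  best=H0
  + 75.76.0.0/16 (H0) depth=16
  + 128.0.0.0/1 (H3) depth=1
  + 121.0.0.0/8 (H4) depth=8
  + 0.0.0.0/0 (H3) depth=0
  ? 128.12.52.32  path d0:H3→d1:H3  best=H3
  + 121.157.144.0/20 (H1) depth=20
  + 75.76.132.96/28 (H1) depth=28
  ? 128.0.1.251  path d0:H3→d1:H3  best=H3
  ? 121.0.0.193  path d0:H3→d1:-→d2:-→d3:-→d4:-→d5:-→d6:-→d7:-→d8:H4  best=H4

== LOOKUPS ==
["H0","H0","H3","H3","H4"]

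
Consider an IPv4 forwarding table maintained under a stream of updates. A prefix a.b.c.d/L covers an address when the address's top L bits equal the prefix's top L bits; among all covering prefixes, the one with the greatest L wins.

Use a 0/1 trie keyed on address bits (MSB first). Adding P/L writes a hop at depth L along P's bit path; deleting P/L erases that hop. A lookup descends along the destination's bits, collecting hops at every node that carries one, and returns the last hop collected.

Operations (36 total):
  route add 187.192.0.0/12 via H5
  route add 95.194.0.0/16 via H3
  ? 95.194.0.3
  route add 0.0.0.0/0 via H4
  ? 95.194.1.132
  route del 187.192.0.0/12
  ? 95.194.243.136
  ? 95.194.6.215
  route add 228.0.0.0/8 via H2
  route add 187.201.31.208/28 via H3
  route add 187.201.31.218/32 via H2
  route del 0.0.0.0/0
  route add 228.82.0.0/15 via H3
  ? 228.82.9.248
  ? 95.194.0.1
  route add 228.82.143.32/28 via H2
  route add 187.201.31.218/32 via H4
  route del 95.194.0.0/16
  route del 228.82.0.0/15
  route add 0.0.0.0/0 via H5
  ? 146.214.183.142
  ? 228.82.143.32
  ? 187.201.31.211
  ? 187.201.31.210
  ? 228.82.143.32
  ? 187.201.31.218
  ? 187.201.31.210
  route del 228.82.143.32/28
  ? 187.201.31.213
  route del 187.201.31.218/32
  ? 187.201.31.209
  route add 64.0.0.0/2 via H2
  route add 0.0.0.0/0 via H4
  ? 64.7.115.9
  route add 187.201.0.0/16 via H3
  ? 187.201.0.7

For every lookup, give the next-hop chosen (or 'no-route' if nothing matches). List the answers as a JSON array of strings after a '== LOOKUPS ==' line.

Process each operation:
  add 187.192.0.0/12 -> H5 at depth 12
  add 95.194.0.0/16 -> H3 at depth 16
  ? 95.194.0.3  path d0:-→d1:-→d2:-→d3:-→d4:-→d5:-→d6:-→d7:-→d8:-→d9:-→d10:-→d11:-→d12:-→d13:-→d14:-→d15:-→d16:H3  best=H3
  add 0.0.0.0/0 -> H4 at depth 0
  ? 95.194.1.132  path d0:H4→d1:-→d2:-→d3:-→d4:-→d5:-→d6:-→d7:-→d8:-→d9:-→d10:-→d11:-→d12:-→d13:-→d14:-→d15:-→d16:H3  best=H3
  - 187.192.0.0/12 clear@12
  ? 95.194.243.136  path d0:H4→d1:-→d2:-→d3:-→d4:-→d5:-→d6:-→d7:-→d8:-→d9:-→d10:-→d11:-→d12:-→d13:-→d14:-→d15:-→d16:H3  best=H3
  ? 95.194.6.215  path d0:H4→d1:-→d2:-→d3:-→d4:-→d5:-→d6:-→d7:-→d8:-→d9:-→d10:-→d11:-→d12:-→d13:-→d14:-→d15:-→d16:H3  best=H3
  add 228.0.0.0/8 -> H2 at depth 8
  add 187.201.31.208/28 -> H3 at depth 28
  add 187.201.31.218/32 -> H2 at depth 32
  - 0.0.0.0/0 clear@0
  add 228.82.0.0/15 -> H3 at depth 15
  ? 228.82.9.248  path d0:-→d1:-→d2:-→d3:-→d4:-→d5:-→d6:-→d7:-→d8:H2→d9:-→d10:-→d11:-→d12:-→d13:-→d14:-→d15:H3  best=H3
  ? 95.194.0.1  path d0:-→d1:-→d2:-→d3:-→d4:-→d5:-→d6:-→d7:-→d8:-→d9:-→d10:-→d11:-→d12:-→d13:-→d14:-→d15:-→d16:H3  best=H3
  add 228.82.143.32/28 -> H2 at depth 28
  add 187.201.31.218/32 -> H4 at depth 32
  - 95.194.0.0/16 clear@16
  - 228.82.0.0/15 clear@15
  add 0.0.0.0/0 -> H5 at depth 0
  ? 146.214.183.142  path d0:H5→d1:-→d2:-  best=H5
  ? 228.82.143.32  path d0:H5→d1:-→d2:-→d3:-→d4:-→d5:-→d6:-→d7:-→d8:H2→d9:-→d10:-→d11:-→d12:-→d13:-→d14:-→d15:-→d16:-→d17:-→d18:-→d19:-→d20:-→d21:-→d22:-→d23:-→d24:-→d25:-→d26:-→d27:-→d28:H2  best=H2
  ? 187.201.31.211  path d0:H5→d1:-→d2:-→d3:-→d4:-→d5:-→d6:-→d7:-→d8:-→d9:-→d10:-→d11:-→d12:-→d13:-→d14:-→d15:-→d16:-→d17:-→d18:-→d19:-→d20:-→d21:-→d22:-→d23:-→d24:-→d25:-→d26:-→d27:-→d28:H3  best=H3
  ? 187.201.31.210  path d0:H5→d1:-→d2:-→d3:-→d4:-→d5:-→d6:-→d7:-→d8:-→d9:-→d10:-→d11:-→d12:-→d13:-→d14:-→d15:-→d16:-→d17:-→d18:-→d19:-→d20:-→d21:-→d22:-→d23:-→d24:-→d25:-→d26:-→d27:-→d28:H3  best=H3
  ? 228.82.143.32  path d0:H5→d1:-→d2:-→d3:-→d4:-→d5:-→d6:-→d7:-→d8:H2→d9:-→d10:-→d11:-→d12:-→d13:-→d14:-→d15:-→d16:-→d17:-→d18:-→d19:-→d20:-→d21:-→d22:-→d23:-→d24:-→d25:-→d26:-→d27:-→d28:H2  best=H2
  ? 187.201.31.218  path d0:H5→d1:-→d2:-→d3:-→d4:-→d5:-→d6:-→d7:-→d8:-→d9:-→d10:-→d11:-→d12:-→d13:-→d14:-→d15:-→d16:-→d17:-→d18:-→d19:-→d20:-→d21:-→d22:-→d23:-→d24:-→d25:-→d26:-→d27:-→d28:H3→d29:-→d30:-→d31:-→d32:H4  best=H4
  ? 187.201.31.210  path d0:H5→d1:-→d2:-→d3:-→d4:-→d5:-→d6:-→d7:-→d8:-→d9:-→d10:-→d11:-→d12:-→d13:-→d14:-→d15:-→d16:-→d17:-→d18:-→d19:-→d20:-→d21:-→d22:-→d23:-→d24:-→d25:-→d26:-→d27:-→d28:H3  best=H3
  - 228.82.143.32/28 clear@28
  ? 187.201.31.213  path d0:H5→d1:-→d2:-→d3:-→d4:-→d5:-→d6:-→d7:-→d8:-→d9:-→d10:-→d11:-→d12:-→d13:-→d14:-→d15:-→d16:-→d17:-→d18:-→d19:-→d20:-→d21:-→d22:-→d23:-→d24:-→d25:-→d26:-→d27:-→d28:H3  best=H3
  - 187.201.31.218/32 clear@32
  ? 187.201.31.209  path d0:H5→d1:-→d2:-→d3:-→d4:-→d5:-→d6:-→d7:-→d8:-→d9:-→d10:-→d11:-→d12:-→d13:-→d14:-→d15:-→d16:-→d17:-→d18:-→d19:-→d20:-→d21:-→d22:-→d23:-→d24:-→d25:-→d26:-→d27:-→d28:H3  best=H3
  add 64.0.0.0/2 -> H2 at depth 2
  add 0.0.0.0/0 -> H4 at depth 0
  ? 64.7.115.9  path d0:H4→d1:-→d2:H2→d3:-  best=H2
  add 187.201.0.0/16 -> H3 at depth 16
  ? 187.201.0.7  path d0:H4→d1:-→d2:-→d3:-→d4:-→d5:-→d6:-→d7:-→d8:-→d9:-→d10:-→d11:-→d12:-→d13:-→d14:-→d15:-→d16:H3→d17:-→d18:-→d19:-  best=H3

== LOOKUPS ==
["H3","H3","H3","H3","H3","H3","H5","H2","H3","H3","H2","H4","H3","H3","H3","H2","H3"]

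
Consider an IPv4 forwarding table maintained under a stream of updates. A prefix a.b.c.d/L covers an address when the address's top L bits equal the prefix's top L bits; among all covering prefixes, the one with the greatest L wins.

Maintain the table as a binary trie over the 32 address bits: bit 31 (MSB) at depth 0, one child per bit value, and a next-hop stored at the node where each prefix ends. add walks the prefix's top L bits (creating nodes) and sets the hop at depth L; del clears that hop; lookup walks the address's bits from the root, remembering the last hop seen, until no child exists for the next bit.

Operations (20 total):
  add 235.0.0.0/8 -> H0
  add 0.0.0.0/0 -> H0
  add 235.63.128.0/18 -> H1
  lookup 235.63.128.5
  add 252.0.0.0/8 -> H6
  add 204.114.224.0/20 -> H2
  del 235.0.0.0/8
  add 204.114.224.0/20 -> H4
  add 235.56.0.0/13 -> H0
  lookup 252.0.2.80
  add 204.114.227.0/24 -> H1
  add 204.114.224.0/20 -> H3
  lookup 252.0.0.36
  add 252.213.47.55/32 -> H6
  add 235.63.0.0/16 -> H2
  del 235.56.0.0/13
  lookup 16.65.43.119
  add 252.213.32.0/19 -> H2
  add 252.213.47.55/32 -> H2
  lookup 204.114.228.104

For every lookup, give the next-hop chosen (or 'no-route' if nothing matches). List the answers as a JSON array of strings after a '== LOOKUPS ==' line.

Apply in order:
  add 235.0.0.0/8 -> H0 at depth 8
  add 0.0.0.0/0 -> H0 at depth 0
  add 235.63.128.0/18 -> H1 at depth 18
  lookup 235.63.128.5: bits 111010110011111110 walk d0:H0→d1:-→d2:-→d3:-→d4:-→d5:-→d6:-→d7:-→d8:H0→d9:-→d10:-→d11:-→d12:-→d13:-→d14:-→d15:-→d16:-→d17:-→d18:H1 -> H1
  add 252.0.0.0/8 -> H6 at depth 8
  add 204.114.224.0/20 -> H2 at depth 20
  del 235.0.0.0/8 (clear depth 8)
  add 204.114.224.0/20 -> H4 at depth 20
  add 235.56.0.0/13 -> H0 at depth 13
  lookup 252.0.2.80: bits 11111100 walk d0:H0→d1:-→d2:-→d3:-→d4:-→d5:-→d6:-→d7:-→d8:H6 -> H6
  add 204.114.227.0/24 -> H1 at depth 24
  add 204.114.224.0/20 -> H3 at depth 20
  lookup 252.0.0.36: bits 11111100 walk d0:H0→d1:-→d2:-→d3:-→d4:-→d5:-→d6:-→d7:-→d8:H6 -> H6
  add 252.213.47.55/32 -> H6 at depth 32
  add 235.63.0.0/16 -> H2 at depth 16
  del 235.56.0.0/13 (clear depth 13)
  lookup 16.65.43.119: bits ε walk d0:H0 -> H0
  add 252.213.32.0/19 -> H2 at depth 19
  add 252.213.47.55/32 -> H2 at depth 32
  lookup 204.114.228.104: bits 110011000111001011100 walk d0:H0→d1:-→d2:-→d3:-→d4:-→d5:-→d6:-→d7:-→d8:-→d9:-→d10:-→d11:-→d12:-→d13:-→d14:-→d15:-→d16:-→d17:-→d18:-→d19:-→d20:H3→d21:- -> H3

== LOOKUPS ==
["H1","H6","H6","H0","H3"]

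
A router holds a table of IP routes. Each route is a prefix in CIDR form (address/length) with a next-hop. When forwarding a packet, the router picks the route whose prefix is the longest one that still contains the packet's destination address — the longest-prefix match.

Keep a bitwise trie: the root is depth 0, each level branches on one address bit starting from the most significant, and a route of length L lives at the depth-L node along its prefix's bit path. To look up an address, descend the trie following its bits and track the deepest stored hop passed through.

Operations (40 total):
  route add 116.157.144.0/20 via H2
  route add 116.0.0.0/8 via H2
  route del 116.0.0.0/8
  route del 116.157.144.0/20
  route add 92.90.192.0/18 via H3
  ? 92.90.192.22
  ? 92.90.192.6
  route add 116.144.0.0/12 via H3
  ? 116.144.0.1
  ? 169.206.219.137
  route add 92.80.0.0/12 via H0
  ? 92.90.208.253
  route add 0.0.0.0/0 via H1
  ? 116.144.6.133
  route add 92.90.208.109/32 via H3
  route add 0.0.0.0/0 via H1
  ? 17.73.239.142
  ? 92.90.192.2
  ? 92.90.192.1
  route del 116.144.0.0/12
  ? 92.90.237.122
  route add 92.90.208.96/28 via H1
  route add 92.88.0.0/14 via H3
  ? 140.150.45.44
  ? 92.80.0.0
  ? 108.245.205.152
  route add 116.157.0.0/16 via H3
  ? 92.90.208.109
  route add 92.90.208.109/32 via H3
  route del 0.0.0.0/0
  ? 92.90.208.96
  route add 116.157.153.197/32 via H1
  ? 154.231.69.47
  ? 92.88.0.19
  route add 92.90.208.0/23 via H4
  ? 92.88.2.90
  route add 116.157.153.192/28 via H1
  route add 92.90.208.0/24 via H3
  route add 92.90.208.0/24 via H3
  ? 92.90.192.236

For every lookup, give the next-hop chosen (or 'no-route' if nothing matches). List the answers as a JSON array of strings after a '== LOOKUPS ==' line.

Trace:
  add 116.157.144.0/20 -> H2 at depth 20
  add 116.0.0.0/8 -> H2 at depth 8
  - 116.0.0.0/8 clear@8
  - 116.157.144.0/20 clear@20
  add 92.90.192.0/18 -> H3 at depth 18
  Q 92.90.192.22: descend 010111000101101011 ; hops seen [H3] ; pick H3
  Q 92.90.192.6: descend 010111000101101011 ; hops seen [H3] ; pick H3
  add 116.144.0.0/12 -> H3 at depth 12
  Q 116.144.0.1: descend 011101001001 ; hops seen [H3] ; pick H3
  Q 169.206.219.137: descend ε ; hops seen [∅] ; pick no-route
  add 92.80.0.0/12 -> H0 at depth 12
  Q 92.90.208.253: descend 010111000101101011 ; hops seen [H0,H3] ; pick H3
  add 0.0.0.0/0 -> H1 at depth 0
  Q 116.144.6.133: descend 011101001001 ; hops seen [H1,H3] ; pick H3
  add 92.90.208.109/32 -> H3 at depth 32
  add 0.0.0.0/0 -> H1 at depth 0
  Q 17.73.239.142: descend 0 ; hops seen [H1] ; pick H1
  Q 92.90.192.2: descend 0101110001011010110 ; hops seen [H1,H0,H3] ; pick H3
  Q 92.90.192.1: descend 0101110001011010110 ; hops seen [H1,H0,H3] ; pick H3
  - 116.144.0.0/12 clear@12
  Q 92.90.237.122: descend 010111000101101011 ; hops seen [H1,H0,H3] ; pick H3
  add 92.90.208.96/28 -> H1 at depth 28
  add 92.88.0.0/14 -> H3 at depth 14
  Q 140.150.45.44: descend ε ; hops seen [H1] ; pick H1
  Q 92.80.0.0: descend 010111000101 ; hops seen [H1,H0] ; pick H0
  Q 108.245.205.152: descend 011 ; hops seen [H1] ; pick H1
  add 116.157.0.0/16 -> H3 at depth 16
  Q 92.90.208.109: descend 01011100010110101101000001101101 ; hops seen [H1,H0,H3,H3,H1,H3] ; pick H3
  add 92.90.208.109/32 -> H3 at depth 32
  - 0.0.0.0/0 clear@0
  Q 92.90.208.96: descend 0101110001011010110100000110 ; hops seen [H0,H3,H3,H1] ; pick H1
  add 116.157.153.197/32 -> H1 at depth 32
  Q 154.231.69.47: descend ε ; hops seen [∅] ; pick no-route
  Q 92.88.0.19: descend 01011100010110 ; hops seen [H0,H3] ; pick H3
  add 92.90.208.0/23 -> H4 at depth 23
  Q 92.88.2.90: descend 01011100010110 ; hops seen [H0,H3] ; pick H3
  add 116.157.153.192/28 -> H1 at depth 28
  add 92.90.208.0/24 -> H3 at depth 24
  add 92.90.208.0/24 -> H3 at depth 24
  Q 92.90.192.236: descend 0101110001011010110 ; hops seen [H0,H3,H3] ; pick H3

== LOOKUPS ==
["H3","H3","H3","no-route","H3","H3","H1","H3","H3","H3","H1","H0","H1","H3","H1","no-route","H3","H3","H3"]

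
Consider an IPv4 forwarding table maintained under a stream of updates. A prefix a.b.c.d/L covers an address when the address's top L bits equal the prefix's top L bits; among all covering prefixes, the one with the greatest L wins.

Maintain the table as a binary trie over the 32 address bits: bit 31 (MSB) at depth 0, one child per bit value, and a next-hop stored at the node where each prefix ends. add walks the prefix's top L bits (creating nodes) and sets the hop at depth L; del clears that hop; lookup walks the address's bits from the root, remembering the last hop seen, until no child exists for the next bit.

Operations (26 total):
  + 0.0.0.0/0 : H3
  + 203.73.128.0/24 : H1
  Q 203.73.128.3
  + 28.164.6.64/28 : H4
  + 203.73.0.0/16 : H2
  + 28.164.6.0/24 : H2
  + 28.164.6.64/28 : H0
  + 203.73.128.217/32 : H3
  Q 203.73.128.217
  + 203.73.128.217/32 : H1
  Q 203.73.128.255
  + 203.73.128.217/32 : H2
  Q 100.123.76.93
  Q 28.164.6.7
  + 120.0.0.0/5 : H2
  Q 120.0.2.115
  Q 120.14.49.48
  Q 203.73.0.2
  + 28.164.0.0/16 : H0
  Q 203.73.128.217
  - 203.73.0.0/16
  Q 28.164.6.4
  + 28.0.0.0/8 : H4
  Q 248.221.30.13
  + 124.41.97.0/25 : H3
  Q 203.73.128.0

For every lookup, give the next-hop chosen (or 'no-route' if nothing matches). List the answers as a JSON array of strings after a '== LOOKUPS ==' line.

Apply in order:
  + 0.0.0.0/0 (H3) depth=0
  + 203.73.128.0/24 (H1) depth=24
  lookup 203.73.128.3: bits 110010110100100110000000 walk d0:H3→d1:-→d2:-→d3:-→d4:-→d5:-→d6:-→d7:-→d8:-→d9:-→d10:-→d11:-→d12:-→d13:-→d14:-→d15:-→d16:-→d17:-→d18:-→d19:-→d20:-→d21:-→d22:-→d23:-→d24:H1 -> H1
  + 28.164.6.64/28 (H4) depth=28
  + 203.73.0.0/16 (H2) depth=16
  + 28.164.6.0/24 (H2) depth=24
  + 28.164.6.64/28 (H0) depth=28
  + 203.73.128.217/32 (H3) depth=32
  lookup 203.73.128.217: bits 11001011010010011000000011011001 walk d0:H3→d1:-→d2:-→d3:-→d4:-→d5:-→d6:-→d7:-→d8:-→d9:-→d10:-→d11:-→d12:-→d13:-→d14:-→d15:-→d16:H2→d17:-→d18:-→d19:-→d20:-→d21:-→d22:-→d23:-→d24:H1→d25:-→d26:-→d27:-→d28:-→d29:-→d30:-→d31:-→d32:H3 -> H3
  + 203.73.128.217/32 (H1) depth=32
  lookup 203.73.128.255: bits 11001011010010011000000011 walk d0:H3→d1:-→d2:-→d3:-→d4:-→d5:-→d6:-→d7:-→d8:-→d9:-→d10:-→d11:-→d12:-→d13:-→d14:-→d15:-→d16:H2→d17:-→d18:-→d19:-→d20:-→d21:-→d22:-→d23:-→d24:H1→d25:-→d26:- -> H1
  + 203.73.128.217/32 (H2) depth=32
  lookup 100.123.76.93: bits 0 walk d0:H3→d1:- -> H3
  lookup 28.164.6.7: bits 0001110010100100000001100 walk d0:H3→d1:-→d2:-→d3:-→d4:-→d5:-→d6:-→d7:-→d8:-→d9:-→d10:-→d11:-→d12:-→d13:-→d14:-→d15:-→d16:-→d17:-→d18:-→d19:-→d20:-→d21:-→d22:-→d23:-→d24:H2→d25:- -> H2
  + 120.0.0.0/5 (H2) depth=5
  lookup 120.0.2.115: bits 01111 walk d0:H3→d1:-→d2:-→d3:-→d4:-→d5:H2 -> H2
  lookup 120.14.49.48: bits 01111 walk d0:H3→d1:-→d2:-→d3:-→d4:-→d5:H2 -> H2
  lookup 203.73.0.2: bits 1100101101001001 walk d0:H3→d1:-→d2:-→d3:-→d4:-→d5:-→d6:-→d7:-→d8:-→d9:-→d10:-→d11:-→d12:-→d13:-→d14:-→d15:-→d16:H2 -> H2
  + 28.164.0.0/16 (H0) depth=16
  lookup 203.73.128.217: bits 11001011010010011000000011011001 walk d0:H3→d1:-→d2:-→d3:-→d4:-→d5:-→d6:-→d7:-→d8:-→d9:-→d10:-→d11:-→d12:-→d13:-→d14:-→d15:-→d16:H2→d17:-→d18:-→d19:-→d20:-→d21:-→d22:-→d23:-→d24:H1→d25:-→d26:-→d27:-→d28:-→d29:-→d30:-→d31:-→d32:H2 -> H2
  del 203.73.0.0/16 (clear depth 16)
  lookup 28.164.6.4: bits 0001110010100100000001100 walk d0:H3→d1:-→d2:-→d3:-→d4:-→d5:-→d6:-→d7:-→d8:-→d9:-→d10:-→d11:-→d12:-→d13:-→d14:-→d15:-→d16:H0→d17:-→d18:-→d19:-→d20:-→d21:-→d22:-→d23:-→d24:H2→d25:- -> H2
  + 28.0.0.0/8 (H4) depth=8
  lookup 248.221.30.13: bits 11 walk d0:H3→d1:-→d2:- -> H3
  + 124.41.97.0/25 (H3) depth=25
  lookup 203.73.128.0: bits 110010110100100110000000 walk d0:H3→d1:-→d2:-→d3:-→d4:-→d5:-→d6:-→d7:-→d8:-→d9:-→d10:-→d11:-→d12:-→d13:-→d14:-→d15:-→d16:-→d17:-→d18:-→d19:-→d20:-→d21:-→d22:-→d23:-→d24:H1 -> H1

== LOOKUPS ==
["H1","H3","H1","H3","H2","H2","H2","H2","H2","H2","H3","H1"]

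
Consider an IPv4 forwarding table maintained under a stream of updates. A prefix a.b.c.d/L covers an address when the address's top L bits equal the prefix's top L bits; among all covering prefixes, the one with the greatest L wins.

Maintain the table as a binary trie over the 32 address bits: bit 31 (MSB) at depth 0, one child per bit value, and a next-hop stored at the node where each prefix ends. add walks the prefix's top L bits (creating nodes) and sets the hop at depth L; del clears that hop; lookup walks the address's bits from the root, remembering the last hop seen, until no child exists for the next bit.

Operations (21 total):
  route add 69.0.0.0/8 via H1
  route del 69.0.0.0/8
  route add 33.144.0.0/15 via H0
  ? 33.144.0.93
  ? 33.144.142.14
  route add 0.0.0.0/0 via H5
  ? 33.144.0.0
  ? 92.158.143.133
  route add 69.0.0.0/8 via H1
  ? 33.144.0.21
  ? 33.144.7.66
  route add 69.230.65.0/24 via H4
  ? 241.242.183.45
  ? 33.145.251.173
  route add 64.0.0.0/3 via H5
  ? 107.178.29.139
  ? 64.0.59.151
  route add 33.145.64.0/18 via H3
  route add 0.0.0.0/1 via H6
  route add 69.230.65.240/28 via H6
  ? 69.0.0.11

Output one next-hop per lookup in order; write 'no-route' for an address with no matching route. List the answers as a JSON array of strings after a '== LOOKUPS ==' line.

Apply in order:
  add 69.0.0.0/8 -> H1 at depth 8
  del 69.0.0.0/8 (clear depth 8)
  add 33.144.0.0/15 -> H0 at depth 15
  ? 33.144.0.93  path d0:-→d1:-→d2:-→d3:-→d4:-→d5:-→d6:-→d7:-→d8:-→d9:-→d10:-→d11:-→d12:-→d13:-→d14:-→d15:H0  best=H0
  ? 33.144.142.14  path d0:-→d1:-→d2:-→d3:-→d4:-→d5:-→d6:-→d7:-→d8:-→d9:-→d10:-→d11:-→d12:-→d13:-→d14:-→d15:H0  best=H0
  add 0.0.0.0/0 -> H5 at depth 0
  ? 33.144.0.0  path d0:H5→d1:-→d2:-→d3:-→d4:-→d5:-→d6:-→d7:-→d8:-→d9:-→d10:-→d11:-→d12:-→d13:-→d14:-→d15:H0  best=H0
  ? 92.158.143.133  path d0:H5→d1:-→d2:-→d3:-  best=H5
  add 69.0.0.0/8 -> H1 at depth 8
  ? 33.144.0.21  path d0:H5→d1:-→d2:-→d3:-→d4:-→d5:-→d6:-→d7:-→d8:-→d9:-→d10:-→d11:-→d12:-→d13:-→d14:-→d15:H0  best=H0
  ? 33.144.7.66  path d0:H5→d1:-→d2:-→d3:-→d4:-→d5:-→d6:-→d7:-→d8:-→d9:-→d10:-→d11:-→d12:-→d13:-→d14:-→d15:H0  best=H0
  add 69.230.65.0/24 -> H4 at depth 24
  ? 241.242.183.45  path d0:H5  best=H5
  ? 33.145.251.173  path d0:H5→d1:-→d2:-→d3:-→d4:-→d5:-→d6:-→d7:-→d8:-→d9:-→d10:-→d11:-→d12:-→d13:-→d14:-→d15:H0  best=H0
  add 64.0.0.0/3 -> H5 at depth 3
  ? 107.178.29.139  path d0:H5→d1:-→d2:-  best=H5
  ? 64.0.59.151  path d0:H5→d1:-→d2:-→d3:H5→d4:-→d5:-  best=H5
  add 33.145.64.0/18 -> H3 at depth 18
  add 0.0.0.0/1 -> H6 at depth 1
  add 69.230.65.240/28 -> H6 at depth 28
  ? 69.0.0.11  path d0:H5→d1:H6→d2:-→d3:H5→d4:-→d5:-→d6:-→d7:-→d8:H1  best=H1

== LOOKUPS ==
["H0","H0","H0","H5","H0","H0","H5","H0","H5","H5","H1"]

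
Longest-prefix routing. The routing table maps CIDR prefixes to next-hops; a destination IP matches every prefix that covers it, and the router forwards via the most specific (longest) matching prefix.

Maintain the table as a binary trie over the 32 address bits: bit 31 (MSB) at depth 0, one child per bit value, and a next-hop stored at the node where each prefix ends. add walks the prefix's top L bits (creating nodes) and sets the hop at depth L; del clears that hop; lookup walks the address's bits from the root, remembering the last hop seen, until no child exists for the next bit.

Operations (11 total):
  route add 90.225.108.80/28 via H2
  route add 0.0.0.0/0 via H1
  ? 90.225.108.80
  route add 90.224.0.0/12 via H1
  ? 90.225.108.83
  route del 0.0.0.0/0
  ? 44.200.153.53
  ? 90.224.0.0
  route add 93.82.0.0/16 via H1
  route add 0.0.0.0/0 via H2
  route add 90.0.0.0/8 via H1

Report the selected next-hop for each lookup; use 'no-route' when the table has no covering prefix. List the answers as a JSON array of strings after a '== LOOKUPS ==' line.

Trace:
  add 90.225.108.80/28 -> H2 at depth 28
  add 0.0.0.0/0 -> H1 at depth 0
  ? 90.225.108.80  path d0:H1→d1:-→d2:-→d3:-→d4:-→d5:-→d6:-→d7:-→d8:-→d9:-→d10:-→d11:-→d12:-→d13:-→d14:-→d15:-→d16:-→d17:-→d18:-→d19:-→d20:-→d21:-→d22:-→d23:-→d24:-→d25:-→d26:-→d27:-→d28:H2  best=H2
  add 90.224.0.0/12 -> H1 at depth 12
  ? 90.225.108.83  path d0:H1→d1:-→d2:-→d3:-→d4:-→d5:-→d6:-→d7:-→d8:-→d9:-→d10:-→d11:-→d12:H1→d13:-→d14:-→d15:-→d16:-→d17:-→d18:-→d19:-→d20:-→d21:-→d22:-→d23:-→d24:-→d25:-→d26:-→d27:-→d28:H2  best=H2
  - 0.0.0.0/0 clear@0
  ? 44.200.153.53  path d0:-→d1:-  best=no-route
  ? 90.224.0.0  path d0:-→d1:-→d2:-→d3:-→d4:-→d5:-→d6:-→d7:-→d8:-→d9:-→d10:-→d11:-→d12:H1→d13:-→d14:-→d15:-  best=H1
  add 93.82.0.0/16 -> H1 at depth 16
  add 0.0.0.0/0 -> H2 at depth 0
  add 90.0.0.0/8 -> H1 at depth 8

== LOOKUPS ==
["H2","H2","no-route","H1"]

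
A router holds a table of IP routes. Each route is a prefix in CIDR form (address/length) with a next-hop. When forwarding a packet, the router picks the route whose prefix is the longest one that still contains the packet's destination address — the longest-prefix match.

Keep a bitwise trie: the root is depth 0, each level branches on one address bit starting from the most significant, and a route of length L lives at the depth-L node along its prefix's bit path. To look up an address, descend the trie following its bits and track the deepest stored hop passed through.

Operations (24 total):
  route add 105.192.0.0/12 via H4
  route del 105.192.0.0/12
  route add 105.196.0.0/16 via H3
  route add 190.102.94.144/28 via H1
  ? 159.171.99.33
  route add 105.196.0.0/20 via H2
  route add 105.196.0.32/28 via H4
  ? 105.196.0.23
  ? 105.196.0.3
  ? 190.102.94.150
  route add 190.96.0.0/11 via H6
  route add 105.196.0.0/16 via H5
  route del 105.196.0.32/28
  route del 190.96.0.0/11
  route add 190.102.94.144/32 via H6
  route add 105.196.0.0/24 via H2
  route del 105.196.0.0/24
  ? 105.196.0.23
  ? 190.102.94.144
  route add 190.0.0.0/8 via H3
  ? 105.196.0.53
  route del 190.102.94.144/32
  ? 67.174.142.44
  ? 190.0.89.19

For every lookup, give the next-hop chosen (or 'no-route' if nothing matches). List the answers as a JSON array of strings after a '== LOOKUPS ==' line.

Trace:
  add 105.192.0.0/12 -> H4 at depth 12
  del 105.192.0.0/12 (clear depth 12)
  add 105.196.0.0/16 -> H3 at depth 16
  add 190.102.94.144/28 -> H1 at depth 28
  lookup 159.171.99.33: bits 10 walk d0:-→d1:-→d2:- -> no-route
  add 105.196.0.0/20 -> H2 at depth 20
  add 105.196.0.32/28 -> H4 at depth 28
  lookup 105.196.0.23: bits 01101001110001000000000000 walk d0:-→d1:-→d2:-→d3:-→d4:-→d5:-→d6:-→d7:-→d8:-→d9:-→d10:-→d11:-→d12:-→d13:-→d14:-→d15:-→d16:H3→d17:-→d18:-→d19:-→d20:H2→d21:-→d22:-→d23:-→d24:-→d25:-→d26:- -> H2
  lookup 105.196.0.3: bits 01101001110001000000000000 walk d0:-→d1:-→d2:-→d3:-→d4:-→d5:-→d6:-→d7:-→d8:-→d9:-→d10:-→d11:-→d12:-→d13:-→d14:-→d15:-→d16:H3→d17:-→d18:-→d19:-→d20:H2→d21:-→d22:-→d23:-→d24:-→d25:-→d26:- -> H2
  lookup 190.102.94.150: bits 1011111001100110010111101001 walk d0:-→d1:-→d2:-→d3:-→d4:-→d5:-→d6:-→d7:-→d8:-→d9:-→d10:-→d11:-→d12:-→d13:-→d14:-→d15:-→d16:-→d17:-→d18:-→d19:-→d20:-→d21:-→d22:-→d23:-→d24:-→d25:-→d26:-→d27:-→d28:H1 -> H1
  add 190.96.0.0/11 -> H6 at depth 11
  add 105.196.0.0/16 -> H5 at depth 16
  del 105.196.0.32/28 (clear depth 28)
  del 190.96.0.0/11 (clear depth 11)
  add 190.102.94.144/32 -> H6 at depth 32
  add 105.196.0.0/24 -> H2 at depth 24
  del 105.196.0.0/24 (clear depth 24)
  lookup 105.196.0.23: bits 01101001110001000000000000 walk d0:-→d1:-→d2:-→d3:-→d4:-→d5:-→d6:-→d7:-→d8:-→d9:-→d10:-→d11:-→d12:-→d13:-→d14:-→d15:-→d16:H5→d17:-→d18:-→d19:-→d20:H2→d21:-→d22:-→d23:-→d24:-→d25:-→d26:- -> H2
  lookup 190.102.94.144: bits 10111110011001100101111010010000 walk d0:-→d1:-→d2:-→d3:-→d4:-→d5:-→d6:-→d7:-→d8:-→d9:-→d10:-→d11:-→d12:-→d13:-→d14:-→d15:-→d16:-→d17:-→d18:-→d19:-→d20:-→d21:-→d22:-→d23:-→d24:-→d25:-→d26:-→d27:-→d28:H1→d29:-→d30:-→d31:-→d32:H6 -> H6
  add 190.0.0.0/8 -> H3 at depth 8
  lookup 105.196.0.53: bits 011010011100010000000000001 walk d0:-→d1:-→d2:-→d3:-→d4:-→d5:-→d6:-→d7:-→d8:-→d9:-→d10:-→d11:-→d12:-→d13:-→d14:-→d15:-→d16:H5→d17:-→d18:-→d19:-→d20:H2→d21:-→d22:-→d23:-→d24:-→d25:-→d26:-→d27:- -> H2
  del 190.102.94.144/32 (clear depth 32)
  lookup 67.174.142.44: bits 01 walk d0:-→d1:-→d2:- -> no-route
  lookup 190.0.89.19: bits 101111100 walk d0:-→d1:-→d2:-→d3:-→d4:-→d5:-→d6:-→d7:-→d8:H3→d9:- -> H3

== LOOKUPS ==
["no-route","H2","H2","H1","H2","H6","H2","no-route","H3"]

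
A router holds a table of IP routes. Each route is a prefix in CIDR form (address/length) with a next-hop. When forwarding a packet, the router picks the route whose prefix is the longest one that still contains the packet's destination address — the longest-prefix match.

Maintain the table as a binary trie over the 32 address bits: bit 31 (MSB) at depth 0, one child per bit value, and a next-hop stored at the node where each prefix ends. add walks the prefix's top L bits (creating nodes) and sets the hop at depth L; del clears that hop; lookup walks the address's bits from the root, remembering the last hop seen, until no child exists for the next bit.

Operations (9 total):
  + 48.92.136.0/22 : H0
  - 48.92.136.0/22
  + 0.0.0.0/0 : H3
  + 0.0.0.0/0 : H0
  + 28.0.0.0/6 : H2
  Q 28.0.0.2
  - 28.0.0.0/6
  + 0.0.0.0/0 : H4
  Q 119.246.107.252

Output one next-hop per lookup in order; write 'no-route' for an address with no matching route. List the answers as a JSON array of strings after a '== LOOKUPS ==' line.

Trace:
  + 48.92.136.0/22 (H0) depth=22
  - 48.92.136.0/22 clear@22
  + 0.0.0.0/0 (H3) depth=0
  + 0.0.0.0/0 (H0) depth=0
  + 28.0.0.0/6 (H2) depth=6
  lookup 28.0.0.2: bits 000111 walk d0:H0→d1:-→d2:-→d3:-→d4:-→d5:-→d6:H2 -> H2
  - 28.0.0.0/6 clear@6
  + 0.0.0.0/0 (H4) depth=0
  lookup 119.246.107.252: bits 0 walk d0:H4→d1:- -> H4

== LOOKUPS ==
["H2","H4"]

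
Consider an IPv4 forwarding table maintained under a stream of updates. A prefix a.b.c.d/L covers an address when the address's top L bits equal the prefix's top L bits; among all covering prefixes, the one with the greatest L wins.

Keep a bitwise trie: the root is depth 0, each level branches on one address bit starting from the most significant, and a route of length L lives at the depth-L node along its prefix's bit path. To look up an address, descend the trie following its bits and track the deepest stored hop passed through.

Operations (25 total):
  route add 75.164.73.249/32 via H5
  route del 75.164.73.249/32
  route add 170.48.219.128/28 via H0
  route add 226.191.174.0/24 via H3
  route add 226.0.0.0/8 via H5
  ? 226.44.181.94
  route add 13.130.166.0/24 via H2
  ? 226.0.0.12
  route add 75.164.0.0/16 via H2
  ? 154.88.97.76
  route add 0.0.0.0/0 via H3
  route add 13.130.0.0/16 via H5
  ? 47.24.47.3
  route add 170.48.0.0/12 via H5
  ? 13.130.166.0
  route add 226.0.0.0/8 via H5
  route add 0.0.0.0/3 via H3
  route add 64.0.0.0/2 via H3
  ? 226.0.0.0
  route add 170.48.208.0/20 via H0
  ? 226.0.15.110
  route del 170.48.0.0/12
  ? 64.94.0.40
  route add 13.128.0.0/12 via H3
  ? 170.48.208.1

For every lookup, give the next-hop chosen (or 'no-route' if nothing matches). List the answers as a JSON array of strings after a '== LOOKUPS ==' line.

Process each operation:
  + 75.164.73.249/32 (H5) depth=32
  del 75.164.73.249/32 (clear depth 32)
  + 170.48.219.128/28 (H0) depth=28
  + 226.191.174.0/24 (H3) depth=24
  + 226.0.0.0/8 (H5) depth=8
  Q 226.44.181.94: descend 11100010 ; hops seen [H5] ; pick H5
  + 13.130.166.0/24 (H2) depth=24
  Q 226.0.0.12: descend 11100010 ; hops seen [H5] ; pick H5
  + 75.164.0.0/16 (H2) depth=16
  Q 154.88.97.76: descend 10 ; hops seen [∅] ; pick no-route
  + 0.0.0.0/0 (H3) depth=0
  + 13.130.0.0/16 (H5) depth=16
  Q 47.24.47.3: descend 00 ; hops seen [H3] ; pick H3
  + 170.48.0.0/12 (H5) depth=12
  Q 13.130.166.0: descend 000011011000001010100110 ; hops seen [H3,H5,H2] ; pick H2
  + 226.0.0.0/8 (H5) depth=8
  + 0.0.0.0/3 (H3) depth=3
  + 64.0.0.0/2 (H3) depth=2
  Q 226.0.0.0: descend 11100010 ; hops seen [H3,H5] ; pick H5
  + 170.48.208.0/20 (H0) depth=20
  Q 226.0.15.110: descend 11100010 ; hops seen [H3,H5] ; pick H5
  del 170.48.0.0/12 (clear depth 12)
  Q 64.94.0.40: descend 0100 ; hops seen [H3,H3] ; pick H3
  + 13.128.0.0/12 (H3) depth=12
  Q 170.48.208.1: descend 10101010001100001101 ; hops seen [H3,H0] ; pick H0

== LOOKUPS ==
["H5","H5","no-route","H3","H2","H5","H5","H3","H0"]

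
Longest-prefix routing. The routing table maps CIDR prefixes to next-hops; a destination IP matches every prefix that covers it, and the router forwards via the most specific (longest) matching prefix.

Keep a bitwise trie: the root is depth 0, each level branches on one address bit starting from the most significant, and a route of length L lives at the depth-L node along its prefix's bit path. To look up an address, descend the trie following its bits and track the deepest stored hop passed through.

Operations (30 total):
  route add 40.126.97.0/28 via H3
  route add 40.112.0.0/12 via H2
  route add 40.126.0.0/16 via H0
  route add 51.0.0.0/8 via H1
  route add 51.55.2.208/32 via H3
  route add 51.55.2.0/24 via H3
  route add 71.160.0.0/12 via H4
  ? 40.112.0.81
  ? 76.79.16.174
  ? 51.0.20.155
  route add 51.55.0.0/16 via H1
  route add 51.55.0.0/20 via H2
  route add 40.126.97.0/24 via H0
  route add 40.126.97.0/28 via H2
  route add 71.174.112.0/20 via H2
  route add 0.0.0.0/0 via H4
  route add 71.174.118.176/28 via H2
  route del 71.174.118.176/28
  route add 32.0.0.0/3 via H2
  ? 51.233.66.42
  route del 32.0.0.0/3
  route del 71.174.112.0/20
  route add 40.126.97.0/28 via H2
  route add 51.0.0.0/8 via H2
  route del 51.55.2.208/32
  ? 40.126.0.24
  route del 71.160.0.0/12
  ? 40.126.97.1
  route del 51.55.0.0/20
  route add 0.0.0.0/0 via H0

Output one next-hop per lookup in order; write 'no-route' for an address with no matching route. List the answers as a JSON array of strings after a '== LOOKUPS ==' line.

Process each operation:
  add 40.126.97.0/28 -> H3 at depth 28
  add 40.112.0.0/12 -> H2 at depth 12
  add 40.126.0.0/16 -> H0 at depth 16
  add 51.0.0.0/8 -> H1 at depth 8
  add 51.55.2.208/32 -> H3 at depth 32
  add 51.55.2.0/24 -> H3 at depth 24
  add 71.160.0.0/12 -> H4 at depth 12
  ? 40.112.0.81  path d0:-→d1:-→d2:-→d3:-→d4:-→d5:-→d6:-→d7:-→d8:-→d9:-→d10:-→d11:-→d12:H2  best=H2
  ? 76.79.16.174  path d0:-→d1:-→d2:-→d3:-→d4:-  best=no-route
  ? 51.0.20.155  path d0:-→d1:-→d2:-→d3:-→d4:-→d5:-→d6:-→d7:-→d8:H1→d9:-→d10:-  best=H1
  add 51.55.0.0/16 -> H1 at depth 16
  add 51.55.0.0/20 -> H2 at depth 20
  add 40.126.97.0/24 -> H0 at depth 24
  add 40.126.97.0/28 -> H2 at depth 28
  add 71.174.112.0/20 -> H2 at depth 20
  add 0.0.0.0/0 -> H4 at depth 0
  add 71.174.118.176/28 -> H2 at depth 28
  del 71.174.118.176/28 (clear depth 28)
  add 32.0.0.0/3 -> H2 at depth 3
  ? 51.233.66.42  path d0:H4→d1:-→d2:-→d3:H2→d4:-→d5:-→d6:-→d7:-→d8:H1  best=H1
  del 32.0.0.0/3 (clear depth 3)
  del 71.174.112.0/20 (clear depth 20)
  add 40.126.97.0/28 -> H2 at depth 28
  add 51.0.0.0/8 -> H2 at depth 8
  del 51.55.2.208/32 (clear depth 32)
  ? 40.126.0.24  path d0:H4→d1:-→d2:-→d3:-→d4:-→d5:-→d6:-→d7:-→d8:-→d9:-→d10:-→d11:-→d12:H2→d13:-→d14:-→d15:-→d16:H0→d17:-  best=H0
  del 71.160.0.0/12 (clear depth 12)
  ? 40.126.97.1  path d0:H4→d1:-→d2:-→d3:-→d4:-→d5:-→d6:-→d7:-→d8:-→d9:-→d10:-→d11:-→d12:H2→d13:-→d14:-→d15:-→d16:H0→d17:-→d18:-→d19:-→d20:-→d21:-→d22:-→d23:-→d24:H0→d25:-→d26:-→d27:-→d28:H2  best=H2
  del 51.55.0.0/20 (clear depth 20)
  add 0.0.0.0/0 -> H0 at depth 0

== LOOKUPS ==
["H2","no-route","H1","H1","H0","H2"]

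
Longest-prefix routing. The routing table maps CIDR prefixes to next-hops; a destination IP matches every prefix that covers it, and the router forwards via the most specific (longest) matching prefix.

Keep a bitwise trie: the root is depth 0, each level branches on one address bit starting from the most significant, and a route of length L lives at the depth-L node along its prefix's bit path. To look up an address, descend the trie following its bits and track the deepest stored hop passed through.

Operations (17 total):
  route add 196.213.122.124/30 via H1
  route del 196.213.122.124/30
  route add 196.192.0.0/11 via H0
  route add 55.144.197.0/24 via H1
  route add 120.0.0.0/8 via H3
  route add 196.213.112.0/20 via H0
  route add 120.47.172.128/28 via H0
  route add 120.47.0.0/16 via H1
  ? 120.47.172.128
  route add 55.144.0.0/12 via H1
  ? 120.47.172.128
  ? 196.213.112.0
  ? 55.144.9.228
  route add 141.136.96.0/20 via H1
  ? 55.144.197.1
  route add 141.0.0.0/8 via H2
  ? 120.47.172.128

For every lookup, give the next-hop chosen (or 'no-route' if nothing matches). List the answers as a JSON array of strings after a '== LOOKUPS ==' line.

Trace:
  add 196.213.122.124/30 -> H1 at depth 30
  del 196.213.122.124/30 (clear depth 30)
  add 196.192.0.0/11 -> H0 at depth 11
  add 55.144.197.0/24 -> H1 at depth 24
  add 120.0.0.0/8 -> H3 at depth 8
  add 196.213.112.0/20 -> H0 at depth 20
  add 120.47.172.128/28 -> H0 at depth 28
  add 120.47.0.0/16 -> H1 at depth 16
  Q 120.47.172.128: descend 0111100000101111101011001000 ; hops seen [H3,H1,H0] ; pick H0
  add 55.144.0.0/12 -> H1 at depth 12
  Q 120.47.172.128: descend 0111100000101111101011001000 ; hops seen [H3,H1,H0] ; pick H0
  Q 196.213.112.0: descend 11000100110101010111 ; hops seen [H0,H0] ; pick H0
  Q 55.144.9.228: descend 0011011110010000 ; hops seen [H1] ; pick H1
  add 141.136.96.0/20 -> H1 at depth 20
  Q 55.144.197.1: descend 001101111001000011000101 ; hops seen [H1,H1] ; pick H1
  add 141.0.0.0/8 -> H2 at depth 8
  Q 120.47.172.128: descend 0111100000101111101011001000 ; hops seen [H3,H1,H0] ; pick H0

== LOOKUPS ==
["H0","H0","H0","H1","H1","H0"]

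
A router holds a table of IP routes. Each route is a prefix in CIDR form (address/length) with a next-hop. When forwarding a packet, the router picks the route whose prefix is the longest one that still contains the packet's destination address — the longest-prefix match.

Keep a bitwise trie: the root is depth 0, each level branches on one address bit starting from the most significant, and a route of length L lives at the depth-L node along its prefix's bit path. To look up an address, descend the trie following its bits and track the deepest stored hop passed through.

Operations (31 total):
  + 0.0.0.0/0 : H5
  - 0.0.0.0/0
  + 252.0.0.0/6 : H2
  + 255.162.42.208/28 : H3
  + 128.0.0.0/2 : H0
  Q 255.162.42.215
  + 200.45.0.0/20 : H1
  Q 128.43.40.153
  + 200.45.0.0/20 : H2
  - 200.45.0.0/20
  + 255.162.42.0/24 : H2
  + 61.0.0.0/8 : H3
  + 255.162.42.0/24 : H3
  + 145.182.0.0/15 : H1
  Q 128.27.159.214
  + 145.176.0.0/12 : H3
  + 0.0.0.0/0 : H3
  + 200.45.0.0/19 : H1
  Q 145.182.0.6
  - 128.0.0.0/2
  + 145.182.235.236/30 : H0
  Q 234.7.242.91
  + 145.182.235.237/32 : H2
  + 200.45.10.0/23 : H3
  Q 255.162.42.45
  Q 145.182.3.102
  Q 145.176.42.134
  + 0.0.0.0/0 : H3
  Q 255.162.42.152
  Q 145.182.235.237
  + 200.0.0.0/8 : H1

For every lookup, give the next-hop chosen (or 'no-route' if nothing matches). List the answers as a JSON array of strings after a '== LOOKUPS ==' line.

Trace:
  + 0.0.0.0/0 (H5) depth=0
  del 0.0.0.0/0 (clear depth 0)
  + 252.0.0.0/6 (H2) depth=6
  + 255.162.42.208/28 (H3) depth=28
  + 128.0.0.0/2 (H0) depth=2
  Q 255.162.42.215: descend 1111111110100010001010101101 ; hops seen [H2,H3] ; pick H3
  + 200.45.0.0/20 (H1) depth=20
  Q 128.43.40.153: descend 10 ; hops seen [H0] ; pick H0
  + 200.45.0.0/20 (H2) depth=20
  del 200.45.0.0/20 (clear depth 20)
  + 255.162.42.0/24 (H2) depth=24
  + 61.0.0.0/8 (H3) depth=8
  + 255.162.42.0/24 (H3) depth=24
  + 145.182.0.0/15 (H1) depth=15
  Q 128.27.159.214: descend 100 ; hops seen [H0] ; pick H0
  + 145.176.0.0/12 (H3) depth=12
  + 0.0.0.0/0 (H3) depth=0
  + 200.45.0.0/19 (H1) depth=19
  Q 145.182.0.6: descend 100100011011011 ; hops seen [H3,H0,H3,H1] ; pick H1
  del 128.0.0.0/2 (clear depth 2)
  + 145.182.235.236/30 (H0) depth=30
  Q 234.7.242.91: descend 111 ; hops seen [H3] ; pick H3
  + 145.182.235.237/32 (H2) depth=32
  + 200.45.10.0/23 (H3) depth=23
  Q 255.162.42.45: descend 111111111010001000101010 ; hops seen [H3,H2,H3] ; pick H3
  Q 145.182.3.102: descend 1001000110110110 ; hops seen [H3,H3,H1] ; pick H1
  Q 145.176.42.134: descend 1001000110110 ; hops seen [H3,H3] ; pick H3
  + 0.0.0.0/0 (H3) depth=0
  Q 255.162.42.152: descend 1111111110100010001010101 ; hops seen [H3,H2,H3] ; pick H3
  Q 145.182.235.237: descend 10010001101101101110101111101101 ; hops seen [H3,H3,H1,H0,H2] ; pick H2
  + 200.0.0.0/8 (H1) depth=8

== LOOKUPS ==
["H3","H0","H0","H1","H3","H3","H1","H3","H3","H2"]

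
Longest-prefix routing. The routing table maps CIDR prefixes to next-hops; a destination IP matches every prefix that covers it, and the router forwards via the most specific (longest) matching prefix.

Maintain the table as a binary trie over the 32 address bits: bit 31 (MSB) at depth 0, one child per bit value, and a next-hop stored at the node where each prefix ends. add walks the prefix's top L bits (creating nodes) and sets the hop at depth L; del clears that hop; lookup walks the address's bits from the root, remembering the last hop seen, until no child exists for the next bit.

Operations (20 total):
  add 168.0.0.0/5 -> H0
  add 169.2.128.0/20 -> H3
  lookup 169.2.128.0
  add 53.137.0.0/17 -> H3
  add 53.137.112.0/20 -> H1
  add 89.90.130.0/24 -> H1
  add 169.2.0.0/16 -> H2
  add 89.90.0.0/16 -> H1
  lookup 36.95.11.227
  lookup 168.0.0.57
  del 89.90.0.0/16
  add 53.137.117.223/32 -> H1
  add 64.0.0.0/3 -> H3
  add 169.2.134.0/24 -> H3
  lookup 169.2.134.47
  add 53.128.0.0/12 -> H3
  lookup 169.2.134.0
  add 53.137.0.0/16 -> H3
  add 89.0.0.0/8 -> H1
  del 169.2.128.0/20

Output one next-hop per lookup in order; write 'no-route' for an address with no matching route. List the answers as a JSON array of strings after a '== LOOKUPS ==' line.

Trace:
  add 168.0.0.0/5 -> H0 at depth 5
  add 169.2.128.0/20 -> H3 at depth 20
  lookup 169.2.128.0: bits 10101001000000101000 walk d0:-→d1:-→d2:-→d3:-→d4:-→d5:H0→d6:-→d7:-→d8:-→d9:-→d10:-→d11:-→d12:-→d13:-→d14:-→d15:-→d16:-→d17:-→d18:-→d19:-→d20:H3 -> H3
  add 53.137.0.0/17 -> H3 at depth 17
  add 53.137.112.0/20 -> H1 at depth 20
  add 89.90.130.0/24 -> H1 at depth 24
  add 169.2.0.0/16 -> H2 at depth 16
  add 89.90.0.0/16 -> H1 at depth 16
  lookup 36.95.11.227: bits 001 walk d0:-→d1:-→d2:-→d3:- -> no-route
  lookup 168.0.0.57: bits 1010100 walk d0:-→d1:-→d2:-→d3:-→d4:-→d5:H0→d6:-→d7:- -> H0
  - 89.90.0.0/16 clear@16
  add 53.137.117.223/32 -> H1 at depth 32
  add 64.0.0.0/3 -> H3 at depth 3
  add 169.2.134.0/24 -> H3 at depth 24
  lookup 169.2.134.47: bits 101010010000001010000110 walk d0:-→d1:-→d2:-→d3:-→d4:-→d5:H0→d6:-→d7:-→d8:-→d9:-→d10:-→d11:-→d12:-→d13:-→d14:-→d15:-→d16:H2→d17:-→d18:-→d19:-→d20:H3→d21:-→d22:-→d23:-→d24:H3 -> H3
  add 53.128.0.0/12 -> H3 at depth 12
  lookup 169.2.134.0: bits 101010010000001010000110 walk d0:-→d1:-→d2:-→d3:-→d4:-→d5:H0→d6:-→d7:-→d8:-→d9:-→d10:-→d11:-→d12:-→d13:-→d14:-→d15:-→d16:H2→d17:-→d18:-→d19:-→d20:H3→d21:-→d22:-→d23:-→d24:H3 -> H3
  add 53.137.0.0/16 -> H3 at depth 16
  add 89.0.0.0/8 -> H1 at depth 8
  - 169.2.128.0/20 clear@20

== LOOKUPS ==
["H3","no-route","H0","H3","H3"]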